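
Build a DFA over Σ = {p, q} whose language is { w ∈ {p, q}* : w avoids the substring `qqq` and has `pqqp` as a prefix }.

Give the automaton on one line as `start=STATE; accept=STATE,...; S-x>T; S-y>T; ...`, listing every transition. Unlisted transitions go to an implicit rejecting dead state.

Build one automaton per condition and run them in lockstep. One (4 states) tracks partial matches of the forbidden pattern `qqq`; the other (6 states) tracks whether the input so far still matches the prefix `pqqp`. Each combined state is a pair, one component from each; accept when both components accept. After merging equivalent states the machine shrinks.
8 states suffice.
       p  q 
>  A   B  C 
   B   C  D 
   C   C  C 
   D   C  E 
   E   F  C 
 * F   F  G 
 * G   F  H 
 * H   F  C 
(> = start, * = accepting)

start=A; accept=F,G,H; A-p>B; A-q>C; B-p>C; B-q>D; C-p>C; C-q>C; D-p>C; D-q>E; E-p>F; E-q>C; F-p>F; F-q>G; G-p>F; G-q>H; H-p>F; H-q>C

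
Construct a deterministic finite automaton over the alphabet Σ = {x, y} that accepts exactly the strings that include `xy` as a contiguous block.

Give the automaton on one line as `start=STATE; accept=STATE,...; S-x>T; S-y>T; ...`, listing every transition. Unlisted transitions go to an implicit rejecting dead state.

Track how much of `xy` has been matched so far: state s0 is no progress, s2 is the absorbing accept state reached once `xy` has occurred. Intermediate states record partial matches; on a mismatch, fall back to the longest reusable overlap.
With 3 states:
        x   y  
>  s0   s1  s0 
   s1   s1  s2 
 * s2   s2  s2 
(> = start, * = accepting)

start=s0; accept=s2; s0-x>s1; s0-y>s0; s1-x>s1; s1-y>s2; s2-x>s2; s2-y>s2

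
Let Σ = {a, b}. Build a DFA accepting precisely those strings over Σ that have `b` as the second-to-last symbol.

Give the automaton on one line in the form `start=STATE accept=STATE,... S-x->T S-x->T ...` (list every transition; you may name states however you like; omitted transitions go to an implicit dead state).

A DFA must remember the last 2 symbols (since which symbol is second-to-last isn't known until the input ends). Use one state per possible window of the last ≤2 symbols; accept from those whose window starts with `b`.
7 states suffice.
        a   b  
>  S0   S1  S2 
   S1   S3  S4 
   S2   S5  S6 
   S3   S3  S4 
   S4   S5  S6 
 * S5   S3  S4 
 * S6   S5  S6 
(> = start, * = accepting)

start=S0 accept=S5,S6 S0-a->S1 S0-b->S2 S1-a->S3 S1-b->S4 S2-a->S5 S2-b->S6 S3-a->S3 S3-b->S4 S4-a->S5 S4-b->S6 S5-a->S3 S5-b->S4 S6-a->S5 S6-b->S6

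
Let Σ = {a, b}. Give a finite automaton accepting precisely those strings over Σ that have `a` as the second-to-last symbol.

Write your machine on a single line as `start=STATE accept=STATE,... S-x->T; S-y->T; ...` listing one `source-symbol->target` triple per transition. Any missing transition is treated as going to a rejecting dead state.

start=q0; accept=q3,q4; q0-a->q1; q0-b->q2; q1-a->q3; q1-b->q4; q2-a->q5; q2-b->q6; q3-a->q3; q3-b->q4; q4-a->q5; q4-b->q6; q5-a->q3; q5-b->q4; q6-a->q5; q6-b->q6

Because acceptance depends on a position counted from the end, the machine has to buffer the most recent 2 symbols. Make each state the string of the last up-to-2 symbols read; on input `x` shift the window left and append `x`. Accept when the buffered window has length 2 and begins with `a`.
With 7 states:
        a   b  
>  q0   q1  q2 
   q1   q3  q4 
   q2   q5  q6 
 * q3   q3  q4 
 * q4   q5  q6 
   q5   q3  q4 
   q6   q5  q6 
(> = start, * = accepting)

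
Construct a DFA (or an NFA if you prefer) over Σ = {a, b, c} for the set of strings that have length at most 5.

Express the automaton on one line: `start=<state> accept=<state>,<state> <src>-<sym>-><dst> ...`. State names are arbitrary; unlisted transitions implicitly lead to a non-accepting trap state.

We only need to distinguish lengths 0, 1, …, 5, and '>5'. Chain q0 → q1 → q2 → q3 → q4 → q5 → q6 on every symbol, with q6 looping. Accepting states: {q0, q1, q2, q3, q4, q5}.
A 7-state machine:
        a   b   c  
>* q0   q1  q1  q1 
 * q1   q2  q2  q2 
 * q2   q3  q3  q3 
 * q3   q4  q4  q4 
 * q4   q5  q5  q5 
 * q5   q6  q6  q6 
   q6   q6  q6  q6 
(> = start, * = accepting)

start=q0 accept=q0,q1,q2,q3,q4,q5 q0-a->q1 q0-b->q1 q0-c->q1 q1-a->q2 q1-b->q2 q1-c->q2 q2-a->q3 q2-b->q3 q2-c->q3 q3-a->q4 q3-b->q4 q3-c->q4 q4-a->q5 q4-b->q5 q4-c->q5 q5-a->q6 q5-b->q6 q5-c->q6 q6-a->q6 q6-b->q6 q6-c->q6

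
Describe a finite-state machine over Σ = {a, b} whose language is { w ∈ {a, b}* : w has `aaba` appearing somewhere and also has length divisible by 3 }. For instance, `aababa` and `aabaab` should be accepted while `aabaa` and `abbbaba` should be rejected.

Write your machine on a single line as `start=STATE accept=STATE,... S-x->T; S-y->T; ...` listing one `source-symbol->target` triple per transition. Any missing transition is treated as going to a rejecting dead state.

start=q0; accept=q14; q0-a->q1; q0-b->q2; q1-a->q3; q1-b->q4; q2-a->q5; q2-b->q4; q3-a->q6; q3-b->q7; q4-a->q8; q4-b->q0; q5-a->q6; q5-b->q0; q6-a->q9; q6-b->q10; q7-a->q11; q7-b->q2; q8-a->q9; q8-b->q2; q9-a->q3; q9-b->q12; q10-a->q13; q10-b->q4; q11-a->q13; q11-b->q13; q12-a->q14; q12-b->q0; q13-a->q14; q13-b->q14; q14-a->q11; q14-b->q11

Build one automaton per condition and run them in lockstep. The first has 5 states tracking whether and how much of `aaba` has been seen; the second has 3 states tracking the input length modulo 3. A product state is a pair (one from each), accepting exactly when both do.
A 15-state machine:
          a    b  
>  q0     q1   q2 
   q1     q3   q4 
   q2     q5   q4 
   q3     q6   q7 
   q4     q8   q0 
   q5     q6   q0 
   q6     q9  q10 
   q7    q11   q2 
   q8     q9   q2 
   q9     q3  q12 
   q10   q13   q4 
   q11   q13  q13 
   q12   q14   q0 
   q13   q14  q14 
 * q14   q11  q11 
(> = start, * = accepting)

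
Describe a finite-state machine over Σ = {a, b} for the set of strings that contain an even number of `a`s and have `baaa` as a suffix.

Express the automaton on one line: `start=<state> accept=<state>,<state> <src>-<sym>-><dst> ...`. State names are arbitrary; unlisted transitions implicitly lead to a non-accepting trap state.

Handle the two conditions separately and then intersect. The first has 2 states tracking the count of `a`s modulo 2; the second has 5 states tracking how much of the suffix `baaa` has currently been matched. A product state is a pair (one from each), accepting exactly when both do. After merging equivalent states the machine shrinks.
With 6 states:
        a   b  
>  S0   S1  S0 
   S1   S0  S2 
   S2   S3  S2 
   S3   S4  S0 
   S4   S5  S2 
 * S5   S1  S0 
(> = start, * = accepting)

start=S0 accept=S5 S0-a->S1 S0-b->S0 S1-a->S0 S1-b->S2 S2-a->S3 S2-b->S2 S3-a->S4 S3-b->S0 S4-a->S5 S4-b->S2 S5-a->S1 S5-b->S0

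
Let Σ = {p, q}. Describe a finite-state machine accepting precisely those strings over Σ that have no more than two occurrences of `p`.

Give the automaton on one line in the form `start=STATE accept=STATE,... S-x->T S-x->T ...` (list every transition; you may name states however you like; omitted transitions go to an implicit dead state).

start=S0 accept=S0,S1,S2 S0-p->S1 S0-q->S0 S1-p->S2 S1-q->S1 S2-p->S3 S2-q->S2 S3-p->S3 S3-q->S3

Count `p`s, saturating at 3: states S0 through S2 mean 0 through 2 `p`s seen; S3 means more than 2. Each `p` increments (capped at S3); other symbols loop. Accept from {S0, S1, S2}.
4 states suffice.
        p   q  
>* S0   S1  S0 
 * S1   S2  S1 
 * S2   S3  S2 
   S3   S3  S3 
(> = start, * = accepting)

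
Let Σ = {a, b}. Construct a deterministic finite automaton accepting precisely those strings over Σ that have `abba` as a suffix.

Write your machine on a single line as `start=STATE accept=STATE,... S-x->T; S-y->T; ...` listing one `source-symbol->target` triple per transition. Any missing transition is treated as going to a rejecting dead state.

Remember how much of `abba` the current input suffix matches. State s0 means no match yet; s1 means the last symbol is `a`; s2 means the last 2 symbols are `ab`; s3 means the last 3 symbols are `abb`; s4 means the last 4 symbols are `abba`. Only s4 accepts. On a mismatch, fall back to the longest proper suffix that is still a prefix of `abba`.
With 5 states:
        a   b  
>  s0   s1  s0 
   s1   s1  s2 
   s2   s1  s3 
   s3   s4  s0 
 * s4   s1  s2 
(> = start, * = accepting)

start=s0; accept=s4; s0-a->s1; s0-b->s0; s1-a->s1; s1-b->s2; s2-a->s1; s2-b->s3; s3-a->s4; s3-b->s0; s4-a->s1; s4-b->s2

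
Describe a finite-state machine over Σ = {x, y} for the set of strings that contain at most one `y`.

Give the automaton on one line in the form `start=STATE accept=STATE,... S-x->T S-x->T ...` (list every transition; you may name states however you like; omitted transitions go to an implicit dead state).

Only the number of `y`s matters, and only up to 2. Make a chain S0 → S1 → S2 advanced by each `y` (with S2 absorbing); every other symbol self-loops. The accepting set is {S0, S1}.
3 states suffice.
        x   y  
>* S0   S0  S1 
 * S1   S1  S2 
   S2   S2  S2 
(> = start, * = accepting)

start=S0 accept=S0,S1 S0-x->S0 S0-y->S1 S1-x->S1 S1-y->S2 S2-x->S2 S2-y->S2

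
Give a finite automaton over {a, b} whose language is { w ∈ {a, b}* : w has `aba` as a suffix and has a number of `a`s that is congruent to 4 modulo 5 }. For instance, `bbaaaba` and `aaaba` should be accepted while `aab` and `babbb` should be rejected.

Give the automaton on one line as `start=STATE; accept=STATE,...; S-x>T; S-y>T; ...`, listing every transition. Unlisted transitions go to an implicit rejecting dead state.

Build one automaton per condition and run them in lockstep. The first has 4 states tracking how much of the suffix `aba` has currently been matched; the second has 5 states tracking the count of `a`s modulo 5. A product state is a pair (one from each), accepting exactly when both do. Equivalent product states are then merged.
8 states suffice.
        a   b  
>  S0   S1  S0 
   S1   S2  S1 
   S2   S3  S2 
   S3   S4  S5 
   S4   S0  S4 
   S5   S6  S7 
 * S6   S0  S4 
   S7   S4  S7 
(> = start, * = accepting)

start=S0; accept=S6; S0-a>S1; S0-b>S0; S1-a>S2; S1-b>S1; S2-a>S3; S2-b>S2; S3-a>S4; S3-b>S5; S4-a>S0; S4-b>S4; S5-a>S6; S5-b>S7; S6-a>S0; S6-b>S4; S7-a>S4; S7-b>S7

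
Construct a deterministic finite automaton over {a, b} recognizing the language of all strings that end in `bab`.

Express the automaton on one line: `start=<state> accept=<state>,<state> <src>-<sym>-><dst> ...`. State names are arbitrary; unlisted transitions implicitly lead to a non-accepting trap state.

Remember how much of `bab` the current input suffix matches. State S0 means no match yet; S1 means the last symbol is `b`; S2 means the last 2 symbols are `ba`; S3 means the last 3 symbols are `bab`. Only S3 accepts. On a mismatch, fall back to the longest proper suffix that is still a prefix of `bab`.
        a   b  
>  S0   S0  S1 
   S1   S2  S1 
   S2   S0  S3 
 * S3   S2  S1 
(> = start, * = accepting)

start=S0 accept=S3 S0-a->S0 S0-b->S1 S1-a->S2 S1-b->S1 S2-a->S0 S2-b->S3 S3-a->S2 S3-b->S1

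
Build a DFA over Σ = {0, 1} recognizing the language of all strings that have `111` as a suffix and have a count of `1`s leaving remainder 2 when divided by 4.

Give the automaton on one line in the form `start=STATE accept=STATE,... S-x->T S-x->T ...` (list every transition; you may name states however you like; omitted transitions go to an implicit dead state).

start=q0 accept=q15 q0-0->q0 q0-1->q1 q1-0->q2 q1-1->q3 q2-0->q2 q2-1->q4 q3-0->q5 q3-1->q6 q4-0->q5 q4-1->q7 q5-0->q5 q5-1->q8 q6-0->q9 q6-1->q10 q7-0->q9 q7-1->q10 q8-0->q9 q8-1->q11 q9-0->q9 q9-1->q12 q10-0->q0 q10-1->q13 q11-0->q0 q11-1->q13 q12-0->q0 q12-1->q14 q13-0->q2 q13-1->q15 q14-0->q2 q14-1->q15 q15-0->q5 q15-1->q6

Handle the two conditions separately and then intersect. One (4 states) tracks how much of the suffix `111` has currently been matched; the other (4 states) tracks the count of `1`s modulo 4. Each combined state is a pair, one component from each; accept when both components accept.
          0    1  
>  q0     q0   q1 
   q1     q2   q3 
   q2     q2   q4 
   q3     q5   q6 
   q4     q5   q7 
   q5     q5   q8 
   q6     q9  q10 
   q7     q9  q10 
   q8     q9  q11 
   q9     q9  q12 
   q10    q0  q13 
   q11    q0  q13 
   q12    q0  q14 
   q13    q2  q15 
   q14    q2  q15 
 * q15    q5   q6 
(> = start, * = accepting)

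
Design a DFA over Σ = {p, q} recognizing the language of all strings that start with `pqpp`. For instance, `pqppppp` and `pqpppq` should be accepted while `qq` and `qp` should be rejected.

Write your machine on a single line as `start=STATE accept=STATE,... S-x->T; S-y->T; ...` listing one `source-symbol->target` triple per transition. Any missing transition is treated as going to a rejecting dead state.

Check the first 4 symbols one by one: A through D record how many have matched `pqpp` so far; any wrong symbol goes to the dead state F. After all 4 match we enter the accepting sink E.
       p  q 
>  A   B  F 
   B   F  C 
   C   D  F 
   D   E  F 
 * E   E  E 
   F   F  F 
(> = start, * = accepting)

start=A; accept=E; A-p->B; A-q->F; B-p->F; B-q->C; C-p->D; C-q->F; D-p->E; D-q->F; E-p->E; E-q->E; F-p->F; F-q->F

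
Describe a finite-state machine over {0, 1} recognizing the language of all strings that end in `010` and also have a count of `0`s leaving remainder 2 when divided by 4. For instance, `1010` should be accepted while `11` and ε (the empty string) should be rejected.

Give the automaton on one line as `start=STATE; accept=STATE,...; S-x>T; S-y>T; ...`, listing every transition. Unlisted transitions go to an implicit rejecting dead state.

Handle the two conditions separately and then intersect. The first has 4 states tracking how much of the suffix `010` has currently been matched; the second has 4 states tracking the count of `0`s modulo 4. A product state is a pair (one from each), accepting exactly when both do. Minimizing collapses redundant product states.
        0   1  
>  s0   s1  s0 
   s1   s2  s3 
   s2   s4  s2 
   s3   s5  s6 
   s4   s0  s4 
 * s5   s4  s2 
   s6   s2  s6 
(> = start, * = accepting)

start=s0; accept=s5; s0-0>s1; s0-1>s0; s1-0>s2; s1-1>s3; s2-0>s4; s2-1>s2; s3-0>s5; s3-1>s6; s4-0>s0; s4-1>s4; s5-0>s4; s5-1>s2; s6-0>s2; s6-1>s6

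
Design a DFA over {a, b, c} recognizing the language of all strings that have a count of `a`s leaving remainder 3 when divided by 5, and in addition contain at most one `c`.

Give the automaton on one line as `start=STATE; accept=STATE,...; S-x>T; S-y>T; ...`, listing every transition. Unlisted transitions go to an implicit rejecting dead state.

Build one automaton per condition and run them in lockstep. The first has 5 states tracking the count of `a`s modulo 5; the second has 3 states tracking the count of `c`s, saturating at 2. A product state is a pair (one from each), accepting exactly when both do.
A 15-state machine:
          a    b    c  
>  q0     q1   q0   q2 
   q1     q3   q1   q4 
   q2     q4   q2   q5 
   q3     q6   q3   q7 
   q4     q7   q4   q8 
   q5     q8   q5   q5 
 * q6     q9   q6  q10 
   q7    q10   q7  q11 
   q8    q11   q8   q8 
   q9     q0   q9  q12 
 * q10   q12  q10  q13 
   q11   q13  q11  q11 
   q12    q2  q12  q14 
   q13   q14  q13  q13 
   q14    q5  q14  q14 
(> = start, * = accepting)

start=q0; accept=q6,q10; q0-a>q1; q0-b>q0; q0-c>q2; q1-a>q3; q1-b>q1; q1-c>q4; q2-a>q4; q2-b>q2; q2-c>q5; q3-a>q6; q3-b>q3; q3-c>q7; q4-a>q7; q4-b>q4; q4-c>q8; q5-a>q8; q5-b>q5; q5-c>q5; q6-a>q9; q6-b>q6; q6-c>q10; q7-a>q10; q7-b>q7; q7-c>q11; q8-a>q11; q8-b>q8; q8-c>q8; q9-a>q0; q9-b>q9; q9-c>q12; q10-a>q12; q10-b>q10; q10-c>q13; q11-a>q13; q11-b>q11; q11-c>q11; q12-a>q2; q12-b>q12; q12-c>q14; q13-a>q14; q13-b>q13; q13-c>q13; q14-a>q5; q14-b>q14; q14-c>q14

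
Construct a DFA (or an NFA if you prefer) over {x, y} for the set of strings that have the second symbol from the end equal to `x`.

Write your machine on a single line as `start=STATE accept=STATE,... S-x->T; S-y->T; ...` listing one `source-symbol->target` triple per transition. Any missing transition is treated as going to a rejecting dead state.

A DFA must remember the last 2 symbols (since which symbol is second-to-last isn't known until the input ends). Use one state per possible window of the last ≤2 symbols; accept from those whose window starts with `x`.
With 7 states:
        x   y  
>  q0   q1  q2 
   q1   q3  q4 
   q2   q5  q6 
 * q3   q3  q4 
 * q4   q5  q6 
   q5   q3  q4 
   q6   q5  q6 
(> = start, * = accepting)

start=q0; accept=q3,q4; q0-x->q1; q0-y->q2; q1-x->q3; q1-y->q4; q2-x->q5; q2-y->q6; q3-x->q3; q3-y->q4; q4-x->q5; q4-y->q6; q5-x->q3; q5-y->q4; q6-x->q5; q6-y->q6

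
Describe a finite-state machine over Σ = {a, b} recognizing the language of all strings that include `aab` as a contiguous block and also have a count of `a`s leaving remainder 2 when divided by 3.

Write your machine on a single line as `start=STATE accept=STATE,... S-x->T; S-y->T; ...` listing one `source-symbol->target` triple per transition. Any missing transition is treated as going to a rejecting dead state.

start=s0; accept=s5; s0-a->s1; s0-b->s0; s1-a->s2; s1-b->s3; s2-a->s4; s2-b->s5; s3-a->s6; s3-b->s3; s4-a->s7; s4-b->s8; s5-a->s8; s5-b->s5; s6-a->s4; s6-b->s9; s7-a->s2; s7-b->s10; s8-a->s10; s8-b->s8; s9-a->s11; s9-b->s9; s10-a->s5; s10-b->s10; s11-a->s7; s11-b->s0

Handle the two conditions separately and then intersect. One (4 states) tracks whether and how much of `aab` has been seen; the other (3 states) tracks the count of `a`s modulo 3. Each combined state is a pair, one component from each; accept when both components accept.
With 12 states:
          a    b  
>  s0     s1   s0 
   s1     s2   s3 
   s2     s4   s5 
   s3     s6   s3 
   s4     s7   s8 
 * s5     s8   s5 
   s6     s4   s9 
   s7     s2  s10 
   s8    s10   s8 
   s9    s11   s9 
   s10    s5  s10 
   s11    s7   s0 
(> = start, * = accepting)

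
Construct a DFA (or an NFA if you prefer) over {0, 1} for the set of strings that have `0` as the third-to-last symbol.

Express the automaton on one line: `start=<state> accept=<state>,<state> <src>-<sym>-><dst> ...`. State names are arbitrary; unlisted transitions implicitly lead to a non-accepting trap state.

start=S0 accept=S7,S8,S9,S10 S0-0->S1 S0-1->S2 S1-0->S3 S1-1->S4 S2-0->S5 S2-1->S6 S3-0->S7 S3-1->S8 S4-0->S9 S4-1->S10 S5-0->S11 S5-1->S12 S6-0->S13 S6-1->S14 S7-0->S7 S7-1->S8 S8-0->S9 S8-1->S10 S9-0->S11 S9-1->S12 S10-0->S13 S10-1->S14 S11-0->S7 S11-1->S8 S12-0->S9 S12-1->S10 S13-0->S11 S13-1->S12 S14-0->S13 S14-1->S14

Because acceptance depends on a position counted from the end, the machine has to buffer the most recent 3 symbols. Make each state the string of the last up-to-3 symbols read; on input `x` shift the window left and append `x`. Accept when the buffered window has length 3 and begins with `0`.
          0    1  
>  S0     S1   S2 
   S1     S3   S4 
   S2     S5   S6 
   S3     S7   S8 
   S4     S9  S10 
   S5    S11  S12 
   S6    S13  S14 
 * S7     S7   S8 
 * S8     S9  S10 
 * S9    S11  S12 
 * S10   S13  S14 
   S11    S7   S8 
   S12    S9  S10 
   S13   S11  S12 
   S14   S13  S14 
(> = start, * = accepting)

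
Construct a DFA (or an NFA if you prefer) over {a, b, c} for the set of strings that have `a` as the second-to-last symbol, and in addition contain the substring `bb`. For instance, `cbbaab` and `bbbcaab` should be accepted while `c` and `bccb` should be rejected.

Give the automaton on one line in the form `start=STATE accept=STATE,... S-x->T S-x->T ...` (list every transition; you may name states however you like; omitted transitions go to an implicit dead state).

start=S0 accept=S4,S5 S0-a->S0 S0-b->S1 S0-c->S0 S1-a->S0 S1-b->S2 S1-c->S0 S2-a->S3 S2-b->S2 S2-c->S2 S3-a->S4 S3-b->S5 S3-c->S5 S4-a->S4 S4-b->S5 S4-c->S5 S5-a->S3 S5-b->S2 S5-c->S2

Run two small machines in parallel and take their product. One (13 states) tracks the last 2 symbols read; the other (3 states) tracks whether and how much of `bb` has been seen. Each combined state is a pair, one component from each; accept when both components accept. After merging equivalent states the machine shrinks.
A 6-state machine:
        a   b   c  
>  S0   S0  S1  S0 
   S1   S0  S2  S0 
   S2   S3  S2  S2 
   S3   S4  S5  S5 
 * S4   S4  S5  S5 
 * S5   S3  S2  S2 
(> = start, * = accepting)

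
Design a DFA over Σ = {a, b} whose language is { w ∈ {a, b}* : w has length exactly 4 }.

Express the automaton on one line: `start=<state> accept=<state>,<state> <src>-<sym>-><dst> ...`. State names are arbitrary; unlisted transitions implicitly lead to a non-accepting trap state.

Count input length up to 5: every symbol moves from S0 toward S5, which means 'more than 4' and absorbs. Accept from {S4}.
A 6-state machine:
        a   b  
>  S0   S1  S1 
   S1   S2  S2 
   S2   S3  S3 
   S3   S4  S4 
 * S4   S5  S5 
   S5   S5  S5 
(> = start, * = accepting)

start=S0 accept=S4 S0-a->S1 S0-b->S1 S1-a->S2 S1-b->S2 S2-a->S3 S2-b->S3 S3-a->S4 S3-b->S4 S4-a->S5 S4-b->S5 S5-a->S5 S5-b->S5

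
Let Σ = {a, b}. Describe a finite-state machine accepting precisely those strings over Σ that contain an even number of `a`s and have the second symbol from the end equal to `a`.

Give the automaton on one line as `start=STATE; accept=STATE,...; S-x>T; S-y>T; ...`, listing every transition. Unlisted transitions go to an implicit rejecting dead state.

start=q0; accept=q2,q4; q0-a>q1; q0-b>q0; q1-a>q2; q1-b>q3; q2-a>q1; q2-b>q4; q3-a>q5; q3-b>q3; q4-a>q1; q4-b>q0; q5-a>q1; q5-b>q4

Run two small machines in parallel and take their product. The first has 2 states tracking the count of `a`s modulo 2; the second has 7 states tracking the last 2 symbols read. A product state is a pair (one from each), accepting exactly when both do. Equivalent product states are then merged.
A 6-state machine:
        a   b  
>  q0   q1  q0 
   q1   q2  q3 
 * q2   q1  q4 
   q3   q5  q3 
 * q4   q1  q0 
   q5   q1  q4 
(> = start, * = accepting)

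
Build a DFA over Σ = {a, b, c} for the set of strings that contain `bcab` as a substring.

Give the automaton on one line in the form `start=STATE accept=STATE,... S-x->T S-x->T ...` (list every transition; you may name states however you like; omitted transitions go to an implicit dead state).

start=q0 accept=q4 q0-a->q0 q0-b->q1 q0-c->q0 q1-a->q0 q1-b->q1 q1-c->q2 q2-a->q3 q2-b->q1 q2-c->q0 q3-a->q0 q3-b->q4 q3-c->q0 q4-a->q4 q4-b->q4 q4-c->q4

States q0..q3 record the length of the longest prefix of `bcab` that matches the current input suffix. Reaching q4 means `bcab` has been seen, and we stay there forever. Accept from q4.
A 5-state machine:
        a   b   c  
>  q0   q0  q1  q0 
   q1   q0  q1  q2 
   q2   q3  q1  q0 
   q3   q0  q4  q0 
 * q4   q4  q4  q4 
(> = start, * = accepting)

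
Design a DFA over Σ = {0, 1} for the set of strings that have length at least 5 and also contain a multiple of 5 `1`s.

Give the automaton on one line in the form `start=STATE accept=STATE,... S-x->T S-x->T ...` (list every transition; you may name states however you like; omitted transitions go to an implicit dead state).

Build one automaton per condition and run them in lockstep. The first has 7 states tracking the input length, saturating at 6; the second has 5 states tracking the count of `1`s modulo 5. A product state is a pair (one from each), accepting exactly when both do. Minimizing collapses redundant product states.
10 states suffice.
        0   1  
>  q0   q1  q2 
   q1   q3  q2 
   q2   q2  q4 
   q3   q5  q2 
   q4   q4  q6 
   q5   q7  q2 
   q6   q6  q8 
   q7   q9  q2 
   q8   q8  q9 
 * q9   q9  q2 
(> = start, * = accepting)

start=q0 accept=q9 q0-0->q1 q0-1->q2 q1-0->q3 q1-1->q2 q2-0->q2 q2-1->q4 q3-0->q5 q3-1->q2 q4-0->q4 q4-1->q6 q5-0->q7 q5-1->q2 q6-0->q6 q6-1->q8 q7-0->q9 q7-1->q2 q8-0->q8 q8-1->q9 q9-0->q9 q9-1->q2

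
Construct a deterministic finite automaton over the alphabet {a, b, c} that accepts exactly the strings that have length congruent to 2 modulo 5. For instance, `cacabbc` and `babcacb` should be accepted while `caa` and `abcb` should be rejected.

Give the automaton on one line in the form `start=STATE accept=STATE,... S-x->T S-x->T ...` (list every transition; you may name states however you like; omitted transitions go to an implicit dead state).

start=q0 accept=q2 q0-a->q1 q0-b->q1 q0-c->q1 q1-a->q2 q1-b->q2 q1-c->q2 q2-a->q3 q2-b->q3 q2-c->q3 q3-a->q4 q3-b->q4 q3-c->q4 q4-a->q0 q4-b->q0 q4-c->q0

Only the length mod 5 matters, so use a 5-cycle: from any state, every input symbol moves to the next state, wrapping q4 back to q0. Mark q2 accepting.
A 5-state machine:
        a   b   c  
>  q0   q1  q1  q1 
   q1   q2  q2  q2 
 * q2   q3  q3  q3 
   q3   q4  q4  q4 
   q4   q0  q0  q0 
(> = start, * = accepting)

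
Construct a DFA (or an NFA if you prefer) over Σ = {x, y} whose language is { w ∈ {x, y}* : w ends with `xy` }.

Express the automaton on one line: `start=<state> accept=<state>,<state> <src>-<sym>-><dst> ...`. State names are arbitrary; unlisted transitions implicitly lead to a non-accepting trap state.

start=q0 accept=q2 q0-x->q1 q0-y->q0 q1-x->q1 q1-y->q2 q2-x->q1 q2-y->q0

Let each state record the length of the longest suffix of the input read so far that is also a prefix of `xy`. q1 means the last symbol is `x`; q2 means the last 2 symbols are `xy`. Accept only at q2, where the string currently ends in `xy`.
A 3-state machine:
        x   y  
>  q0   q1  q0 
   q1   q1  q2 
 * q2   q1  q0 
(> = start, * = accepting)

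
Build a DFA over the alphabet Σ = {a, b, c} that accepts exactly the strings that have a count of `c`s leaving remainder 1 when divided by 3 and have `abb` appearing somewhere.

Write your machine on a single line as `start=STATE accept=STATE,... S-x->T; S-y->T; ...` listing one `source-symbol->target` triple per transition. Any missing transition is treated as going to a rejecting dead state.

start=S0; accept=S9; S0-a->S1; S0-b->S0; S0-c->S2; S1-a->S1; S1-b->S3; S1-c->S2; S2-a->S4; S2-b->S2; S2-c->S5; S3-a->S1; S3-b->S6; S3-c->S2; S4-a->S4; S4-b->S7; S4-c->S5; S5-a->S8; S5-b->S5; S5-c->S0; S6-a->S6; S6-b->S6; S6-c->S9; S7-a->S4; S7-b->S9; S7-c->S5; S8-a->S8; S8-b->S10; S8-c->S0; S9-a->S9; S9-b->S9; S9-c->S11; S10-a->S8; S10-b->S11; S10-c->S0; S11-a->S11; S11-b->S11; S11-c->S6

Build one automaton per condition and run them in lockstep. The first has 3 states tracking the count of `c`s modulo 3; the second has 4 states tracking whether and how much of `abb` has been seen. A product state is a pair (one from each), accepting exactly when both do.
A 12-state machine:
          a    b    c  
>  S0     S1   S0   S2 
   S1     S1   S3   S2 
   S2     S4   S2   S5 
   S3     S1   S6   S2 
   S4     S4   S7   S5 
   S5     S8   S5   S0 
   S6     S6   S6   S9 
   S7     S4   S9   S5 
   S8     S8  S10   S0 
 * S9     S9   S9  S11 
   S10    S8  S11   S0 
   S11   S11  S11   S6 
(> = start, * = accepting)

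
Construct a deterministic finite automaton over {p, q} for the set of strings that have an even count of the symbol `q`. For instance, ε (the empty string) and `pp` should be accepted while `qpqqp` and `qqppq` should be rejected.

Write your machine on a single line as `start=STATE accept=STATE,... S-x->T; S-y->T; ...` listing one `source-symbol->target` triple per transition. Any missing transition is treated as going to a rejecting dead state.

The only thing that matters is how many `q`s have appeared, reduced mod 2. Use one state per residue: S0 for 0, …, S1 for 1. Reading `q` moves to the next residue; anything else stays put. S0 is accepting.
2 states suffice.
        p   q  
>* S0   S0  S1 
   S1   S1  S0 
(> = start, * = accepting)

start=S0; accept=S0; S0-p->S0; S0-q->S1; S1-p->S1; S1-q->S0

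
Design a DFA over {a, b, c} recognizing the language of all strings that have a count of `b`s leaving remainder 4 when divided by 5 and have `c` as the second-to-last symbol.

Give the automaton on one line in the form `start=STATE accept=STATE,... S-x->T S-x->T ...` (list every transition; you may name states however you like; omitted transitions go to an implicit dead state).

start=s0 accept=s7,s8 s0-a->s0 s0-b->s1 s0-c->s0 s1-a->s1 s1-b->s2 s1-c->s1 s2-a->s2 s2-b->s3 s2-c->s2 s3-a->s3 s3-b->s4 s3-c->s5 s4-a->s4 s4-b->s0 s4-c->s6 s5-a->s3 s5-b->s7 s5-c->s5 s6-a->s7 s6-b->s0 s6-c->s8 s7-a->s4 s7-b->s0 s7-c->s6 s8-a->s7 s8-b->s0 s8-c->s8

Build one automaton per condition and run them in lockstep. One (5 states) tracks the count of `b`s modulo 5; the other (13 states) tracks the last 2 symbols read. Each combined state is a pair, one component from each; accept when both components accept. Minimizing collapses redundant product states.
        a   b   c  
>  s0   s0  s1  s0 
   s1   s1  s2  s1 
   s2   s2  s3  s2 
   s3   s3  s4  s5 
   s4   s4  s0  s6 
   s5   s3  s7  s5 
   s6   s7  s0  s8 
 * s7   s4  s0  s6 
 * s8   s7  s0  s8 
(> = start, * = accepting)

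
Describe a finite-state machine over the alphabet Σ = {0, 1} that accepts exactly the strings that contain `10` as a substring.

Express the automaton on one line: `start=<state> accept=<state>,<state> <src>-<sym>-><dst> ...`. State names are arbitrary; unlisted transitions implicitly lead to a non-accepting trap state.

start=q0 accept=q2 q0-0->q0 q0-1->q1 q1-0->q2 q1-1->q1 q2-0->q2 q2-1->q2

States q0..q1 record the length of the longest prefix of `10` that matches the current input suffix. Reaching q2 means `10` has been seen, and we stay there forever. Accept from q2.
With 3 states:
        0   1  
>  q0   q0  q1 
   q1   q2  q1 
 * q2   q2  q2 
(> = start, * = accepting)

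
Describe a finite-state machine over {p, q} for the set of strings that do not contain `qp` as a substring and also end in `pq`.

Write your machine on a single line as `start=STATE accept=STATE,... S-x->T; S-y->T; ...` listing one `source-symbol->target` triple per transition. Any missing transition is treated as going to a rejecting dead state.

start=S0; accept=S3; S0-p->S1; S0-q->S2; S1-p->S1; S1-q->S3; S2-p->S4; S2-q->S2; S3-p->S4; S3-q->S2; S4-p->S4; S4-q->S5; S5-p->S4; S5-q->S6; S6-p->S4; S6-q->S6

Run two small machines in parallel and take their product. The first has 3 states tracking partial matches of the forbidden pattern `qp`; the second has 3 states tracking how much of the suffix `pq` has currently been matched. A product state is a pair (one from each), accepting exactly when both do.
7 states suffice.
        p   q  
>  S0   S1  S2 
   S1   S1  S3 
   S2   S4  S2 
 * S3   S4  S2 
   S4   S4  S5 
   S5   S4  S6 
   S6   S4  S6 
(> = start, * = accepting)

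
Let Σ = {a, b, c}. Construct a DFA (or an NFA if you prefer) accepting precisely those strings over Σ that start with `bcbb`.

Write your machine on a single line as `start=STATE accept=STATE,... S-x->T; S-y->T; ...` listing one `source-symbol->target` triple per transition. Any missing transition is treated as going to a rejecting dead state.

Check the first 4 symbols one by one: s0 through s3 record how many have matched `bcbb` so far; any wrong symbol goes to the dead state s5. After all 4 match we enter the accepting sink s4.
        a   b   c  
>  s0   s5  s1  s5 
   s1   s5  s5  s2 
   s2   s5  s3  s5 
   s3   s5  s4  s5 
 * s4   s4  s4  s4 
   s5   s5  s5  s5 
(> = start, * = accepting)

start=s0; accept=s4; s0-a->s5; s0-b->s1; s0-c->s5; s1-a->s5; s1-b->s5; s1-c->s2; s2-a->s5; s2-b->s3; s2-c->s5; s3-a->s5; s3-b->s4; s3-c->s5; s4-a->s4; s4-b->s4; s4-c->s4; s5-a->s5; s5-b->s5; s5-c->s5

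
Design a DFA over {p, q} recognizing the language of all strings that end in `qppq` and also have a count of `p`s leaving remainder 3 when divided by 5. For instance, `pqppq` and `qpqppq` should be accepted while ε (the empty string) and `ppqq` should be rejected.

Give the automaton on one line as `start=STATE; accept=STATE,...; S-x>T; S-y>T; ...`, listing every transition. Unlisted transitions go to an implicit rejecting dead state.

start=A; accept=I; A-p>B; A-q>A; B-p>C; B-q>D; C-p>E; C-q>C; D-p>F; D-q>D; E-p>G; E-q>E; F-p>H; F-q>C; G-p>A; G-q>G; H-p>G; H-q>I; I-p>G; I-q>E

Build one automaton per condition and run them in lockstep. The first has 5 states tracking how much of the suffix `qppq` has currently been matched; the second has 5 states tracking the count of `p`s modulo 5. A product state is a pair (one from each), accepting exactly when both do. Equivalent product states are then merged.
A 9-state machine:
       p  q 
>  A   B  A 
   B   C  D 
   C   E  C 
   D   F  D 
   E   G  E 
   F   H  C 
   G   A  G 
   H   G  I 
 * I   G  E 
(> = start, * = accepting)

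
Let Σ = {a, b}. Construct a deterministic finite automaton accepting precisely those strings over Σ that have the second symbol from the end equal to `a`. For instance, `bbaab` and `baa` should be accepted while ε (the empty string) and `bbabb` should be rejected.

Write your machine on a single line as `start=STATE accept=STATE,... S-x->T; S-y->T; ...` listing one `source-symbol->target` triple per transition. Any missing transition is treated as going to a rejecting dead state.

start=q0; accept=q3,q4; q0-a->q1; q0-b->q2; q1-a->q3; q1-b->q4; q2-a->q5; q2-b->q6; q3-a->q3; q3-b->q4; q4-a->q5; q4-b->q6; q5-a->q3; q5-b->q4; q6-a->q5; q6-b->q6

A DFA must remember the last 2 symbols (since which symbol is second-to-last isn't known until the input ends). Use one state per possible window of the last ≤2 symbols; accept from those whose window starts with `a`.
7 states suffice.
        a   b  
>  q0   q1  q2 
   q1   q3  q4 
   q2   q5  q6 
 * q3   q3  q4 
 * q4   q5  q6 
   q5   q3  q4 
   q6   q5  q6 
(> = start, * = accepting)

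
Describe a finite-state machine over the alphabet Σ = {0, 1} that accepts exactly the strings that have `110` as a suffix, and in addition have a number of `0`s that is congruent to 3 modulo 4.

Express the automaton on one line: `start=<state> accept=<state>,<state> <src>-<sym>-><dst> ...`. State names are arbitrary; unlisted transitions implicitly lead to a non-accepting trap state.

Handle the two conditions separately and then intersect. The first has 4 states tracking how much of the suffix `110` has currently been matched; the second has 4 states tracking the count of `0`s modulo 4. A product state is a pair (one from each), accepting exactly when both do. Equivalent product states are then merged.
A 7-state machine:
        0   1  
>  q0   q1  q0 
   q1   q2  q1 
   q2   q3  q4 
   q3   q0  q3 
   q4   q3  q5 
   q5   q6  q5 
 * q6   q0  q3 
(> = start, * = accepting)

start=q0 accept=q6 q0-0->q1 q0-1->q0 q1-0->q2 q1-1->q1 q2-0->q3 q2-1->q4 q3-0->q0 q3-1->q3 q4-0->q3 q4-1->q5 q5-0->q6 q5-1->q5 q6-0->q0 q6-1->q3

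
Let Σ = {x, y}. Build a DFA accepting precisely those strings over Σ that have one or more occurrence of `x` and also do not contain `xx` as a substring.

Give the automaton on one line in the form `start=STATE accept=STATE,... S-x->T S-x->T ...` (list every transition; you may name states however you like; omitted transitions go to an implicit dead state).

start=q0 accept=q1,q3,q4,q5 q0-x->q1 q0-y->q0 q1-x->q2 q1-y->q3 q2-x->q2 q2-y->q2 q3-x->q4 q3-y->q3 q4-x->q2 q4-y->q5 q5-x->q4 q5-y->q5

Handle the two conditions separately and then intersect. The first has 3 states tracking the count of `x`s, saturating at 2; the second has 3 states tracking partial matches of the forbidden pattern `xx`. A product state is a pair (one from each), accepting exactly when both do.
With 6 states:
        x   y  
>  q0   q1  q0 
 * q1   q2  q3 
   q2   q2  q2 
 * q3   q4  q3 
 * q4   q2  q5 
 * q5   q4  q5 
(> = start, * = accepting)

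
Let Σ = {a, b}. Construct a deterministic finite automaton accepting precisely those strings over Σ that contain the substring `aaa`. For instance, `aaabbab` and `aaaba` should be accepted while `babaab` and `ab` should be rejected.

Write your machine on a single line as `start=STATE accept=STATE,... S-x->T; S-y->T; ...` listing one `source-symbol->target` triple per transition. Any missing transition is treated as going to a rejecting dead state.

start=q0; accept=q3; q0-a->q1; q0-b->q0; q1-a->q2; q1-b->q0; q2-a->q3; q2-b->q0; q3-a->q3; q3-b->q3

Track how much of `aaa` has been matched so far: state q0 is no progress, q3 is the absorbing accept state reached once `aaa` has occurred. Intermediate states record partial matches; on a mismatch, fall back to the longest reusable overlap.
        a   b  
>  q0   q1  q0 
   q1   q2  q0 
   q2   q3  q0 
 * q3   q3  q3 
(> = start, * = accepting)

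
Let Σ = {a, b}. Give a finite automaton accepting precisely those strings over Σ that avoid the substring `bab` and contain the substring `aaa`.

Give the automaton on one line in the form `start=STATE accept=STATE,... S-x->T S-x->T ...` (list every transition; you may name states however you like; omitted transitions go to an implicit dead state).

start=q0 accept=q5,q7,q9 q0-a->q1 q0-b->q2 q1-a->q3 q1-b->q2 q2-a->q4 q2-b->q2 q3-a->q5 q3-b->q2 q4-a->q3 q4-b->q6 q5-a->q5 q5-b->q7 q6-a->q8 q6-b->q6 q7-a->q9 q7-b->q7 q8-a->q10 q8-b->q6 q9-a->q5 q9-b->q11 q10-a->q11 q10-b->q6 q11-a->q11 q11-b->q11

Handle the two conditions separately and then intersect. The first has 4 states tracking partial matches of the forbidden pattern `bab`; the second has 4 states tracking whether and how much of `aaa` has been seen. A product state is a pair (one from each), accepting exactly when both do.
With 12 states:
          a    b  
>  q0     q1   q2 
   q1     q3   q2 
   q2     q4   q2 
   q3     q5   q2 
   q4     q3   q6 
 * q5     q5   q7 
   q6     q8   q6 
 * q7     q9   q7 
   q8    q10   q6 
 * q9     q5  q11 
   q10   q11   q6 
   q11   q11  q11 
(> = start, * = accepting)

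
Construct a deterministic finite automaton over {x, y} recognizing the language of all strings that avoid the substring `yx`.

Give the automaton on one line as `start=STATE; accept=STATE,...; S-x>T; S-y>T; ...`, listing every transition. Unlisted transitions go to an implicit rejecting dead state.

Track partial matches of the forbidden pattern `yx`. State q2 is a dead state reached once `yx` has occurred; every other state accepts. q0 means no part of `yx` is currently matched.
With 3 states:
        x   y  
>* q0   q0  q1 
 * q1   q2  q1 
   q2   q2  q2 
(> = start, * = accepting)

start=q0; accept=q0,q1; q0-x>q0; q0-y>q1; q1-x>q2; q1-y>q1; q2-x>q2; q2-y>q2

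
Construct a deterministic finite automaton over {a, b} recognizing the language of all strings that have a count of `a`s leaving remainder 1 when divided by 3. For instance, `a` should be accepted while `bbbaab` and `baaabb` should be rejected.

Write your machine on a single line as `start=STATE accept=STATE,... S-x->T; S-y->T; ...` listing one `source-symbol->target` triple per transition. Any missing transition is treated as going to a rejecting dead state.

The only thing that matters is how many `a`s have appeared, reduced mod 3. Use one state per residue: s0 for 0, …, s2 for 2. Reading `a` moves to the next residue; anything else stays put. s1 is accepting.
A 3-state machine:
        a   b  
>  s0   s1  s0 
 * s1   s2  s1 
   s2   s0  s2 
(> = start, * = accepting)

start=s0; accept=s1; s0-a->s1; s0-b->s0; s1-a->s2; s1-b->s1; s2-a->s0; s2-b->s2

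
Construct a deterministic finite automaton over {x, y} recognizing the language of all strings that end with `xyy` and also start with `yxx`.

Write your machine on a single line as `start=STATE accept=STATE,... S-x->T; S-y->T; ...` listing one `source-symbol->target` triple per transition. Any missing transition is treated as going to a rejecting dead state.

Run two small machines in parallel and take their product. One (4 states) tracks how much of the suffix `xyy` has currently been matched; the other (5 states) tracks whether the input so far still matches the prefix `yxx`. Each combined state is a pair, one component from each; accept when both components accept.
An 11-state machine:
          x    y  
>  s0     s1   s2 
   s1     s1   s3 
   s2     s4   s5 
   s3     s1   s6 
   s4     s7   s3 
   s5     s1   s5 
   s6     s1   s5 
   s7     s7   s8 
   s8     s7   s9 
 * s9     s7  s10 
   s10    s7  s10 
(> = start, * = accepting)

start=s0; accept=s9; s0-x->s1; s0-y->s2; s1-x->s1; s1-y->s3; s2-x->s4; s2-y->s5; s3-x->s1; s3-y->s6; s4-x->s7; s4-y->s3; s5-x->s1; s5-y->s5; s6-x->s1; s6-y->s5; s7-x->s7; s7-y->s8; s8-x->s7; s8-y->s9; s9-x->s7; s9-y->s10; s10-x->s7; s10-y->s10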